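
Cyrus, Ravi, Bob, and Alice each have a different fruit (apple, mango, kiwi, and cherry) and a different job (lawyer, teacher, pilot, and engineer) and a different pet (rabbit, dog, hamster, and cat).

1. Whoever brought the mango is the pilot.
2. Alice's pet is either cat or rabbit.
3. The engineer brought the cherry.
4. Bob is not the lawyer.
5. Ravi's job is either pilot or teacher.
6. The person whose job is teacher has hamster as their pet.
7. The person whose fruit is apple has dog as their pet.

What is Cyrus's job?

With clues 1–7, engineer, pilot, and teacher are impossible for Cyrus's job.
That leaves lawyer.

lawyer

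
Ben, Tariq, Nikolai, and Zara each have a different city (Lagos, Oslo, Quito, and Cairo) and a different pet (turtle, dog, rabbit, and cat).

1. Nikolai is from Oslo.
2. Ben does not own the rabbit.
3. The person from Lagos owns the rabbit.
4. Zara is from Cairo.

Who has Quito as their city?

Ben

Clue 1 rules out Nikolai for the one with city Quito.
With clues 1–4, Tariq and Zara are impossible for the one with city Quito.
That leaves Ben.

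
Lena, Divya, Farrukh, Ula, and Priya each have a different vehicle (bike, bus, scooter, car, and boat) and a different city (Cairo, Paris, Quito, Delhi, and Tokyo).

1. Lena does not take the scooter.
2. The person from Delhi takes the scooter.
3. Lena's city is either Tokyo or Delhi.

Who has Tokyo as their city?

With clues 1–3, Divya, Farrukh, Priya, and Ula are impossible for the one with city Tokyo.
That leaves Lena.

Lena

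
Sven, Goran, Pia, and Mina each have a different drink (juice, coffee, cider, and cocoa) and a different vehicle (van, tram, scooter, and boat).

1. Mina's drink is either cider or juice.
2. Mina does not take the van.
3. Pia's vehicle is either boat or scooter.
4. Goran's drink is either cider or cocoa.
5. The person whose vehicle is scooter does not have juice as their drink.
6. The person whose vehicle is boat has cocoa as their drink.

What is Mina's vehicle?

tram

With clues 1–2, van is impossible for Mina's vehicle.
With clues 1–6, boat and scooter are impossible for Mina's vehicle.
That leaves tram.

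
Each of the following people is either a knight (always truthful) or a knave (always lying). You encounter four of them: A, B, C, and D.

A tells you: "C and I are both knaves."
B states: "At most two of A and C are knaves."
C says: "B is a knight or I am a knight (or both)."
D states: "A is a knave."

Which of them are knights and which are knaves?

Regardless of anyone's role, B's statement is true, so B is a knight.
With that fixed, C's statement is true, so C is a knight.
With that fixed, A's statement is false, so A is a knave.
With that fixed, D's statement is true, so D is a knight.

A: knave, B: knight, C: knight, D: knight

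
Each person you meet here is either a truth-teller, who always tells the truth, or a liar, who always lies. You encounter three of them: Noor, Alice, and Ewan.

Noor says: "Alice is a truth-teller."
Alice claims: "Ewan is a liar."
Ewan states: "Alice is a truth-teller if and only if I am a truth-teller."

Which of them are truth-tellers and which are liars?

Noor: truth-teller, Alice: truth-teller, Ewan: liar

Consider Noor. Suppose Noor is a liar.
Then no assignment of the remaining roles makes every statement match its speaker's type — contradiction.
So Noor is a truth-teller.
Consider Alice. Suppose Alice is a liar.
Then Noor's statement comes out false, contradicting Noor being a truth-teller.
So Alice is a truth-teller.
Consider Ewan. Suppose Ewan is a truth-teller.
Then Alice's statement comes out false, contradicting Alice being a truth-teller.
So Ewan is a liar.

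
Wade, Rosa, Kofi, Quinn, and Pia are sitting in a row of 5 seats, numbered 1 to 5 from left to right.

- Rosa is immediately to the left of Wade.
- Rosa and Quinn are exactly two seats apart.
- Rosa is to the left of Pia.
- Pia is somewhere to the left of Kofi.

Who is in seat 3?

With clues 1–3, Kofi and Pia are ruled out for seat 3.
With clues 1–4, Rosa and Wade are ruled out for seat 3.
So seat 3 is Quinn.

Quinn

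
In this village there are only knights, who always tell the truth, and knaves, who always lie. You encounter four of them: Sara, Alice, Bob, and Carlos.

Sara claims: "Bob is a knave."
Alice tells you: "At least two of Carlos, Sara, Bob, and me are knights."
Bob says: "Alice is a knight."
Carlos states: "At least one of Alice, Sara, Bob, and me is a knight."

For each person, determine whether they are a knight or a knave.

Consider Sara. Suppose Sara is a knight.
Then no assignment of the remaining roles makes every statement match its speaker's type — contradiction.
So Sara is a knave.
Consider Alice. Suppose Alice is a knave.
Then no assignment of the remaining roles makes every statement match its speaker's type — contradiction.
So Alice is a knight.
With that fixed, Bob's statement is true, so Bob is a knight.
With that fixed, Carlos's statement is true, so Carlos is a knight.

Sara: knave, Alice: knight, Bob: knight, Carlos: knight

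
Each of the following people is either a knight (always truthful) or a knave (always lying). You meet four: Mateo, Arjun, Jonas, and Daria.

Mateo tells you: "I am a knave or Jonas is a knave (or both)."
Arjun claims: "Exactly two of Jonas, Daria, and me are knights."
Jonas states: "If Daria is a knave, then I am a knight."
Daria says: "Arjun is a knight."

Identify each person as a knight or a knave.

Mateo: knight, Arjun: knave, Jonas: knave, Daria: knave

Consider Mateo. Suppose Mateo is a knave.
Then Mateo's own statement would have to be false, but it can't be — contradiction.
So Mateo is a knight.
Consider Arjun. Suppose Arjun is a knight.
Then no assignment of the remaining roles makes every statement match its speaker's type — contradiction.
So Arjun is a knave.
With that fixed, Daria's statement is false, so Daria is a knave.
Consider Jonas. Suppose Jonas is a knight.
Then Mateo's statement comes out false, contradicting Mateo being a knight.
So Jonas is a knave.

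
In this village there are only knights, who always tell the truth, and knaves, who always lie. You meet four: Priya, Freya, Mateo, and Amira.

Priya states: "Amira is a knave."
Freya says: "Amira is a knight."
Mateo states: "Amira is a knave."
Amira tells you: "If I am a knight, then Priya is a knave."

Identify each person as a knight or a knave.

Consider Priya. Suppose Priya is a knight.
Then whichever role Amira has, Amira's statement has the wrong truth value — contradiction.
So Priya is a knave.
With that fixed, Amira's statement is true, so Amira is a knight.
With that fixed, Freya's statement is true, so Freya is a knight.
With that fixed, Mateo's statement is false, so Mateo is a knave.

Priya: knave, Freya: knight, Mateo: knave, Amira: knight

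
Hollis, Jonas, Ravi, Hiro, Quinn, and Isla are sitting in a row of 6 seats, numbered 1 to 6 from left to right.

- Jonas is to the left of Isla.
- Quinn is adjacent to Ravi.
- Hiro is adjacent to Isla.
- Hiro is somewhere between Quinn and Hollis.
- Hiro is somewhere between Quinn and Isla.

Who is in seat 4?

Hiro

With clues 1–4, Hollis, Jonas, Quinn, and Ravi are ruled out for seat 4.
With clues 1–5, Isla is ruled out for seat 4.
So seat 4 is Hiro.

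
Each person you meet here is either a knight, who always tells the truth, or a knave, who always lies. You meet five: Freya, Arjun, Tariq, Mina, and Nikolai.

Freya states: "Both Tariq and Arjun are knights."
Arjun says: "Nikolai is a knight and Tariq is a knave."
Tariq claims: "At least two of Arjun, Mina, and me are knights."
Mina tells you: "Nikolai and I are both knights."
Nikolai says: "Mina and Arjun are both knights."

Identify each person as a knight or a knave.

Consider Freya. Suppose Freya is a knight.
Then no assignment of the remaining roles makes every statement match its speaker's type — contradiction.
So Freya is a knave.
Consider Arjun. Suppose Arjun is a knight.
Then no assignment of the remaining roles makes every statement match its speaker's type — contradiction.
So Arjun is a knave.
With that fixed, Nikolai's statement is false, so Nikolai is a knave.
With that fixed, Mina's statement is false, so Mina is a knave.
With that fixed, Tariq's statement is false, so Tariq is a knave.

Freya: knave, Arjun: knave, Tariq: knave, Mina: knave, Nikolai: knave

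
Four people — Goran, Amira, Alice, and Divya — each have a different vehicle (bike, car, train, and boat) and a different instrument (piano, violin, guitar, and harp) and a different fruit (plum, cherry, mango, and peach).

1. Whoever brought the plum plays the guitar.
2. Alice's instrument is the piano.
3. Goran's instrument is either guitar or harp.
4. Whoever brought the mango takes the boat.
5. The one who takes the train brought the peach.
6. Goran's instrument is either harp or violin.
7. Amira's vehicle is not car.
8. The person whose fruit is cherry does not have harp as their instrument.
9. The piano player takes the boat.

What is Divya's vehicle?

With clues 1–9, bike, boat, and train are impossible for Divya's vehicle.
That leaves car.

car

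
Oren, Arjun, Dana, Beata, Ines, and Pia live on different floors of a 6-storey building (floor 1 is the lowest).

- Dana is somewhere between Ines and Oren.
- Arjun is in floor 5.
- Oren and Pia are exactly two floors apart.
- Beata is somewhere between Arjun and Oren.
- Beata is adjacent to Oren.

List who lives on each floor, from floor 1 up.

From clue 1: Dana is in {2,3,4,5}.
From clues 1–2: Arjun → floor 5.
From clues 1–3: Dana is in {2,3,4}.
From clues 1–4: Oren → floor 1, Pia → floor 3, Ines → floor 6.
From clues 1–5: Beata → floor 2, Dana → floor 4.

Oren, Beata, Pia, Dana, Arjun, Ines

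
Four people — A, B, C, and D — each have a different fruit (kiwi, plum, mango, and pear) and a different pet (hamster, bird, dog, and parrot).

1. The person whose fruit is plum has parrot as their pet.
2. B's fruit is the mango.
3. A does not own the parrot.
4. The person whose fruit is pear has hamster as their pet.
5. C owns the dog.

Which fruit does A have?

pear

With clues 1–2, mango is impossible for A's fruit.
With clues 1–3, plum is impossible for A's fruit.
With clues 1–5, kiwi is impossible for A's fruit.
That leaves pear.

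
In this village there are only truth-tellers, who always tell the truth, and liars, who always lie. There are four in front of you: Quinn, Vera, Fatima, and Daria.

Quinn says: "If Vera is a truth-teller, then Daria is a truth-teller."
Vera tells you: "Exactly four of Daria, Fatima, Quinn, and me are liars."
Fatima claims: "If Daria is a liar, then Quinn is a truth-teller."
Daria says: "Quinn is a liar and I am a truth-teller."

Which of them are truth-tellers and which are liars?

Quinn: truth-teller, Vera: liar, Fatima: truth-teller, Daria: liar

Consider Quinn. Suppose Quinn is a liar.
Then no assignment of the remaining roles makes every statement match its speaker's type — contradiction.
So Quinn is a truth-teller.
With that fixed, Vera's statement is false, so Vera is a liar.
With that fixed, Fatima's statement is true, so Fatima is a truth-teller.
With that fixed, Daria's statement is false, so Daria is a liar.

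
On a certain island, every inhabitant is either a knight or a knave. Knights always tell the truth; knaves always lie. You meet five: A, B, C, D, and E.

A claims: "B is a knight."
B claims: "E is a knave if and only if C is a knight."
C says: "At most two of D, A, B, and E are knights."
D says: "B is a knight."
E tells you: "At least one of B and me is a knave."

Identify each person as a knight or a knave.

A: knave, B: knave, C: knight, D: knave, E: knight

Consider A. Suppose A is a knight.
Then no assignment of the remaining roles makes every statement match its speaker's type — contradiction.
So A is a knave.
Consider B. Suppose B is a knight.
Then A's statement comes out true, contradicting A being a knave.
So B is a knave.
With that fixed, C's statement is true, so C is a knight.
With that fixed, D's statement is false, so D is a knave.
With that fixed, E's statement is true, so E is a knight.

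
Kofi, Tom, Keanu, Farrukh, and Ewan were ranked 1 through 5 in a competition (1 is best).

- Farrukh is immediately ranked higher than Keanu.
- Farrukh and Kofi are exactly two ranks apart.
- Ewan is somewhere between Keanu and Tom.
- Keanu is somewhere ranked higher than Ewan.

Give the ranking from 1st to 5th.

From clue 1: Keanu is in {2,3,4,5}.
From clues 1–3: Tom is in {1,5}.
From clues 1–4: Farrukh → rank 1, Keanu → rank 2, Kofi → rank 3, Ewan → rank 4, Tom → rank 5.

Farrukh, Keanu, Kofi, Ewan, Tom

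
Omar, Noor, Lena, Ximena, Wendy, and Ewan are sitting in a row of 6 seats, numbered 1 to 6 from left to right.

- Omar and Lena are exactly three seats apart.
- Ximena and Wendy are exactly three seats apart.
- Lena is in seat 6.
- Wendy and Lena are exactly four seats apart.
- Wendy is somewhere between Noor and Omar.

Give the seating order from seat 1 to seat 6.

From clues 1–3: Omar → seat 3, Lena → seat 6.
From clues 1–4: Wendy → seat 2, Ximena → seat 5.
From clues 1–5: Noor → seat 1, Ewan → seat 4.

Noor, Wendy, Omar, Ewan, Ximena, Lena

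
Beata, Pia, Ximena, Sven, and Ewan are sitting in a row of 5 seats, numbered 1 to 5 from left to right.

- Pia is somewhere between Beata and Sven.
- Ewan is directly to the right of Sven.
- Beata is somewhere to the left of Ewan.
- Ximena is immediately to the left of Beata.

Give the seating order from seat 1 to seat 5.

Ximena, Beata, Pia, Sven, Ewan

From clue 1: Pia is in {2,3,4}.
From clues 1–3: Beata is in {1,2}.
From clues 1–4: Ximena → seat 1, Beata → seat 2, Pia → seat 3, Sven → seat 4, Ewan → seat 5.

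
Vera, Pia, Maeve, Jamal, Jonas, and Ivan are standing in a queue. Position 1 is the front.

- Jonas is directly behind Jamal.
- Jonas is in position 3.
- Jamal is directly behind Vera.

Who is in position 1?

Vera

With clue 1, Jonas is ruled out for position 1.
With clues 1–2, Jamal is ruled out for position 1.
With clues 1–3, Ivan, Maeve, and Pia are ruled out for position 1.
So position 1 is Vera.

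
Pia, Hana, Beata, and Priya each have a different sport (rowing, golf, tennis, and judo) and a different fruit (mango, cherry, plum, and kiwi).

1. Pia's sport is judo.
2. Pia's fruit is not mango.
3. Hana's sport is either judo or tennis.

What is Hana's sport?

tennis

Clue 1 rules out judo for Hana's sport.
With clues 1–3, golf and rowing are impossible for Hana's sport.
That leaves tennis.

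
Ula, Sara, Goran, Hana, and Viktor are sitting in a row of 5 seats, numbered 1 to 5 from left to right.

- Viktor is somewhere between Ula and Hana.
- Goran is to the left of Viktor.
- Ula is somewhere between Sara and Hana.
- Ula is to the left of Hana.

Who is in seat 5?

Hana

With clue 1, Viktor is ruled out for seat 5.
With clues 1–2, Goran is ruled out for seat 5.
With clues 1–3, Ula is ruled out for seat 5.
With clues 1–4, Sara is ruled out for seat 5.
So seat 5 is Hana.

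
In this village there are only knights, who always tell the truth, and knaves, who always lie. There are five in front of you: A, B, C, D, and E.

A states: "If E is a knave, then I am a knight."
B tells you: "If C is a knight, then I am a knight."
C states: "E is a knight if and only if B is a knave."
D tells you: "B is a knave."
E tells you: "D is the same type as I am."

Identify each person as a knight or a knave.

A: knight, B: knave, C: knight, D: knight, E: knight

Consider A. Suppose A is a knave.
Then no assignment of the remaining roles makes every statement match its speaker's type — contradiction.
So A is a knight.
Consider B. Suppose B is a knight.
Then no assignment of the remaining roles makes every statement match its speaker's type — contradiction.
So B is a knave.
With that fixed, D's statement is true, so D is a knight.
Consider C. Suppose C is a knave.
Then B's statement comes out true, contradicting B being a knave.
So C is a knight.
Consider E. Suppose E is a knave.
Then C's statement comes out false, contradicting C being a knight.
So E is a knight.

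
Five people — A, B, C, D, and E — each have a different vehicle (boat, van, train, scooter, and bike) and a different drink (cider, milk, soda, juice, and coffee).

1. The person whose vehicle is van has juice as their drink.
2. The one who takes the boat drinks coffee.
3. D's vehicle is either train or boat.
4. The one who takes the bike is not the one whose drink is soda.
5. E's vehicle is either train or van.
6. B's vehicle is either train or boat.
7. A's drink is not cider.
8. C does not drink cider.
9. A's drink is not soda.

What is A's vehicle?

bike

With clues 1–6, boat, train, and van are impossible for A's vehicle.
With clues 1–9, scooter is impossible for A's vehicle.
That leaves bike.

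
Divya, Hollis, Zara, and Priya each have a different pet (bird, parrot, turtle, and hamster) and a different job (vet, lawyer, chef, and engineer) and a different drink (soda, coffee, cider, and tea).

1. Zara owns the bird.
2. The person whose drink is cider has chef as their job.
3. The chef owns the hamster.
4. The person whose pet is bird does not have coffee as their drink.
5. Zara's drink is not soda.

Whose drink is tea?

With clues 1–5, Divya, Hollis, and Priya are impossible for the one with drink tea.
That leaves Zara.

Zara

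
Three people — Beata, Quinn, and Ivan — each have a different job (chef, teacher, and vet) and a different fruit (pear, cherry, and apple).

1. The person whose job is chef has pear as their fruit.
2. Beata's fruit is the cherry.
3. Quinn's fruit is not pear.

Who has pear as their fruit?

With clues 1–2, Beata is impossible for the one with fruit pear.
With clues 1–3, Quinn is impossible for the one with fruit pear.
That leaves Ivan.

Ivan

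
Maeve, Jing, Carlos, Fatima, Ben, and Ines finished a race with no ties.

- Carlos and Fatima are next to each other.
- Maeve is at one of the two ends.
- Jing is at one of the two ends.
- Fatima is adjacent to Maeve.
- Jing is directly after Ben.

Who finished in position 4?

With clues 1–2, Maeve is ruled out for place 4.
With clues 1–3, Jing is ruled out for place 4.
With clues 1–4, Fatima is ruled out for place 4.
With clues 1–5, Ben and Carlos are ruled out for place 4.
So place 4 is Ines.

Ines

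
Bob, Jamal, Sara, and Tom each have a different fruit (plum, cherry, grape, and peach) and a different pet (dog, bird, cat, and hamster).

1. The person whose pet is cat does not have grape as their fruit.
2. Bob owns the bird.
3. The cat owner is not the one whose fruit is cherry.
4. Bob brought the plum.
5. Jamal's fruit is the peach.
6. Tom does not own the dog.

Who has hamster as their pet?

Tom

With clues 1–2, Bob is impossible for the one with pet hamster.
With clues 1–5, Jamal is impossible for the one with pet hamster.
With clues 1–6, Sara is impossible for the one with pet hamster.
That leaves Tom.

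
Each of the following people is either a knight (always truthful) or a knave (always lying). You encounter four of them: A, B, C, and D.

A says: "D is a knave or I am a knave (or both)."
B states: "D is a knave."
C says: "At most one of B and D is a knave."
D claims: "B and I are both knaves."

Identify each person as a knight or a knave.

Consider A. Suppose A is a knave.
Then A's own statement would have to be false, but it can't be — contradiction.
So A is a knight.
Consider B. Suppose B is a knave.
Then whichever role D has, D's statement has the wrong truth value — contradiction.
So B is a knight.
With that fixed, C's statement is true, so C is a knight.
With that fixed, D's statement is false, so D is a knave.

A: knight, B: knight, C: knight, D: knave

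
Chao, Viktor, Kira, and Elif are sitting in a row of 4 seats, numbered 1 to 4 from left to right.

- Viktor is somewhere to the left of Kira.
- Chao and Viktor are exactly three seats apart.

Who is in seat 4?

With clue 1, Viktor is ruled out for seat 4.
With clues 1–2, Elif and Kira are ruled out for seat 4.
So seat 4 is Chao.

Chao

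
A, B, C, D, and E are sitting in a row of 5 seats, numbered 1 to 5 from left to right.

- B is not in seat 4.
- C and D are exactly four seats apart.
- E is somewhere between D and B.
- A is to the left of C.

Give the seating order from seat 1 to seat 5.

From clue 1: B is in {1,2,3,5}.
From clues 1–2: B is in {2,3}.
From clues 1–4: D → seat 1, E → seat 2, B → seat 3, A → seat 4, C → seat 5.

D, E, B, A, C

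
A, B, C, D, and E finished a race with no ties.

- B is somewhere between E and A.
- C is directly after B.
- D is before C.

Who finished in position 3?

B

With clues 1–2, A, D, and E are ruled out for place 3.
With clues 1–3, C is ruled out for place 3.
So place 3 is B.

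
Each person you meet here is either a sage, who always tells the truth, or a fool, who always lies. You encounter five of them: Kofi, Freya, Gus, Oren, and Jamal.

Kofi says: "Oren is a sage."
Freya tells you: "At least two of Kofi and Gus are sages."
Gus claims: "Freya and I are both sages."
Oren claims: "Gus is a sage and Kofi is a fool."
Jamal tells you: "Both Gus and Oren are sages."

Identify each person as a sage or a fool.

Kofi: fool, Freya: fool, Gus: fool, Oren: fool, Jamal: fool

Consider Kofi. Suppose Kofi is a sage.
Then no assignment of the remaining roles makes every statement match its speaker's type — contradiction.
So Kofi is a fool.
With that fixed, Freya's statement is false, so Freya is a fool.
With that fixed, Gus's statement is false, so Gus is a fool.
With that fixed, Oren's statement is false, so Oren is a fool.
With that fixed, Jamal's statement is false, so Jamal is a fool.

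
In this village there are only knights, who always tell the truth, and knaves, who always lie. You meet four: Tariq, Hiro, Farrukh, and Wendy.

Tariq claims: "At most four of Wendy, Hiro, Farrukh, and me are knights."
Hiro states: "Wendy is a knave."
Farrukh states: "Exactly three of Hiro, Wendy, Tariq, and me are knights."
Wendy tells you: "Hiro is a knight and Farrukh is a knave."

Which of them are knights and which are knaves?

Tariq: knight, Hiro: knight, Farrukh: knight, Wendy: knave

Regardless of anyone's role, Tariq's statement is true, so Tariq is a knight.
Consider Hiro. Suppose Hiro is a knave.
Then no assignment of the remaining roles makes every statement match its speaker's type — contradiction.
So Hiro is a knight.
Consider Farrukh. Suppose Farrukh is a knave.
Then no assignment of the remaining roles makes every statement match its speaker's type — contradiction.
So Farrukh is a knight.
With that fixed, Wendy's statement is false, so Wendy is a knave.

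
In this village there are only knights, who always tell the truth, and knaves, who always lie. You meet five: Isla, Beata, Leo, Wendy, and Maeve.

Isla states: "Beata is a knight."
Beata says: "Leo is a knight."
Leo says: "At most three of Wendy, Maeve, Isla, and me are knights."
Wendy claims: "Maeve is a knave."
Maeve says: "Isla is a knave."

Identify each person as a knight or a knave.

Isla: knight, Beata: knight, Leo: knight, Wendy: knight, Maeve: knave

Consider Isla. Suppose Isla is a knave.
Then no assignment of the remaining roles makes every statement match its speaker's type — contradiction.
So Isla is a knight.
With that fixed, Maeve's statement is false, so Maeve is a knave.
With that fixed, Leo's statement is true, so Leo is a knight.
With that fixed, Wendy's statement is true, so Wendy is a knight.
With that fixed, Beata's statement is true, so Beata is a knight.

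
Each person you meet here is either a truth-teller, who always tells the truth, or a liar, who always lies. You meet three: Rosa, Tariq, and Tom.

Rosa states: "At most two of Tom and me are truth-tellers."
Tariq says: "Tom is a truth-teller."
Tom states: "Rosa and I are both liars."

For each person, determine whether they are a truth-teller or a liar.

Rosa: truth-teller, Tariq: liar, Tom: liar

Regardless of anyone's role, Rosa's statement is true, so Rosa is a truth-teller.
With that fixed, Tom's statement is false, so Tom is a liar.
With that fixed, Tariq's statement is false, so Tariq is a liar.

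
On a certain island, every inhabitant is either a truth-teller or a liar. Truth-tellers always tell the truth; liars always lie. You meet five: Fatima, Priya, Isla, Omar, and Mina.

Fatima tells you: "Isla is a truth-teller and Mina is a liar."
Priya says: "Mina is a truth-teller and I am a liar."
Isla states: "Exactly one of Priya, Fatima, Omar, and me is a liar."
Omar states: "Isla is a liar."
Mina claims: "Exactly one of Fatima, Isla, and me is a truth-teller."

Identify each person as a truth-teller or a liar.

Fatima: liar, Priya: liar, Isla: liar, Omar: truth-teller, Mina: liar

Consider Fatima. Suppose Fatima is a truth-teller.
Then no assignment of the remaining roles makes every statement match its speaker's type — contradiction.
So Fatima is a liar.
Consider Priya. Suppose Priya is a truth-teller.
Then Priya's own statement would have to be true, but it can't be — contradiction.
So Priya is a liar.
With that fixed, Isla's statement is false, so Isla is a liar.
With that fixed, Omar's statement is true, so Omar is a truth-teller.
Consider Mina. Suppose Mina is a truth-teller.
Then Priya's statement comes out true, contradicting Priya being a liar.
So Mina is a liar.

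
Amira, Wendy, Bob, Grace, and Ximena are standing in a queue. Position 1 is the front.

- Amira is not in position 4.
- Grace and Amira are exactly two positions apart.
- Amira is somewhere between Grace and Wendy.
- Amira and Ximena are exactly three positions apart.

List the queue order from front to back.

From clue 1: Amira is in {1,2,3,5}.
From clues 1–3: Amira is in {2,3}.
From clues 1–4: Wendy → position 1, Amira → position 2, Bob → position 3, Grace → position 4, Ximena → position 5.

Wendy, Amira, Bob, Grace, Ximena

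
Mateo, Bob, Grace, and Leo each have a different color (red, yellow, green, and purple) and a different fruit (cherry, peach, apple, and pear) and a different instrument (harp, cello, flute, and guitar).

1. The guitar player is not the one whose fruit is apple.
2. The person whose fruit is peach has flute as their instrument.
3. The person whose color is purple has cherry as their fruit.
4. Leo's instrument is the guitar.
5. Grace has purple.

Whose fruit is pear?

Leo

With clues 1–5, Bob, Grace, and Mateo are impossible for the one with fruit pear.
That leaves Leo.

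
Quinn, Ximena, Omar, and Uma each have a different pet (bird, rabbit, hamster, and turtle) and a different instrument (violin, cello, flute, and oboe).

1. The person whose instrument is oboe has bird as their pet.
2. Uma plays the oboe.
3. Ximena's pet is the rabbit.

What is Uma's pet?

bird

With clues 1–2, hamster, rabbit, and turtle are impossible for Uma's pet.
That leaves bird.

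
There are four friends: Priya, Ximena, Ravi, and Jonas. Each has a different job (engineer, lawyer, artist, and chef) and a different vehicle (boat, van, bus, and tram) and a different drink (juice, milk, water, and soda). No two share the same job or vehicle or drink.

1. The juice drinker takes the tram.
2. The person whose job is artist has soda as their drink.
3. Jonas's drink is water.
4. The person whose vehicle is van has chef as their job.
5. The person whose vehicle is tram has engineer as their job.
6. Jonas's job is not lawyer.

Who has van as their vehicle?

Jonas

With clues 1–6, Priya, Ravi, and Ximena are impossible for the one with vehicle van.
That leaves Jonas.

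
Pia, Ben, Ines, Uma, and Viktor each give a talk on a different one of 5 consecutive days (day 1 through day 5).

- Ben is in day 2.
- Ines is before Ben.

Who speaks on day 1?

With clue 1, Ben is ruled out for day 1.
With clues 1–2, Pia, Uma, and Viktor are ruled out for day 1.
So day 1 is Ines.

Ines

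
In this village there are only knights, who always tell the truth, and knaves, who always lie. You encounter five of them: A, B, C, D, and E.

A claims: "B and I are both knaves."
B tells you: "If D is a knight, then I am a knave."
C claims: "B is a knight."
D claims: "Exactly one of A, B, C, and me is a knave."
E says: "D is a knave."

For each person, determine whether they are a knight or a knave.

A: knave, B: knight, C: knight, D: knave, E: knight

Consider A. Suppose A is a knight.
Then A's own statement would have to be true, but it can't be — contradiction.
So A is a knave.
Consider B. Suppose B is a knave.
Then A's statement comes out true, contradicting A being a knave.
So B is a knight.
With that fixed, C's statement is true, so C is a knight.
Consider D. Suppose D is a knight.
Then B's statement comes out false, contradicting B being a knight.
So D is a knave.
With that fixed, E's statement is true, so E is a knight.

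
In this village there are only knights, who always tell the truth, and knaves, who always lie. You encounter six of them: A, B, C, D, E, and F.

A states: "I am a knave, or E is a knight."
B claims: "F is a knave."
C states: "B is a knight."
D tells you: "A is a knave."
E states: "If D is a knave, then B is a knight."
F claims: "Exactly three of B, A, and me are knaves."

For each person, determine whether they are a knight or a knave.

Consider A. Suppose A is a knave.
Then A's own statement would have to be false, but it can't be — contradiction.
So A is a knight.
With that fixed, D's statement is false, so D is a knave.
With that fixed, F's statement is false, so F is a knave.
With that fixed, B's statement is true, so B is a knight.
With that fixed, C's statement is true, so C is a knight.
With that fixed, E's statement is true, so E is a knight.

A: knight, B: knight, C: knight, D: knave, E: knight, F: knave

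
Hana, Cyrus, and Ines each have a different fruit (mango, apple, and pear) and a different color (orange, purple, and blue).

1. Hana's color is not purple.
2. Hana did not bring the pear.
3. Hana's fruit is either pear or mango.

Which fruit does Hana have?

mango

With clues 1–2, pear is impossible for Hana's fruit.
With clues 1–3, apple is impossible for Hana's fruit.
That leaves mango.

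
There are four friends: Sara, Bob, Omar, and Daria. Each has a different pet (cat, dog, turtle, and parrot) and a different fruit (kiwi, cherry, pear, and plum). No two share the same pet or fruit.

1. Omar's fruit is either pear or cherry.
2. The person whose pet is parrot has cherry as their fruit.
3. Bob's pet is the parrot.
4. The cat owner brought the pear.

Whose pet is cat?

Omar

With clues 1–3, Bob is impossible for the one with pet cat.
With clues 1–4, Daria and Sara are impossible for the one with pet cat.
That leaves Omar.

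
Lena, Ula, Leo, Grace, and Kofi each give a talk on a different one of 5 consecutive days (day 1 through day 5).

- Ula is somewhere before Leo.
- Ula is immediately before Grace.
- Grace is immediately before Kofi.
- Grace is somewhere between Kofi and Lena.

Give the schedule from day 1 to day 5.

From clue 1: Ula is in {1,2,3,4}.
From clues 1–2: Ula is in {1,2,3}.
From clues 1–3: Ula is in {1,2}.
From clues 1–4: Lena → day 1, Ula → day 2, Grace → day 3, Kofi → day 4, Leo → day 5.

Lena, Ula, Grace, Kofi, Leo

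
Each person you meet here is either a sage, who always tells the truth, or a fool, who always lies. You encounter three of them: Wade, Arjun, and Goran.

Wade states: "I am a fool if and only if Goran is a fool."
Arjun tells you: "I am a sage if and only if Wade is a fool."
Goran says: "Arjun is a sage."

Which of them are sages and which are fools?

Consider Wade. Suppose Wade is a sage.
Then whichever role Arjun has, Arjun's statement has the wrong truth value — contradiction.
So Wade is a fool.
Consider Arjun. Suppose Arjun is a fool.
Then no assignment of the remaining roles makes every statement match its speaker's type — contradiction.
So Arjun is a sage.
With that fixed, Goran's statement is true, so Goran is a sage.

Wade: fool, Arjun: sage, Goran: sage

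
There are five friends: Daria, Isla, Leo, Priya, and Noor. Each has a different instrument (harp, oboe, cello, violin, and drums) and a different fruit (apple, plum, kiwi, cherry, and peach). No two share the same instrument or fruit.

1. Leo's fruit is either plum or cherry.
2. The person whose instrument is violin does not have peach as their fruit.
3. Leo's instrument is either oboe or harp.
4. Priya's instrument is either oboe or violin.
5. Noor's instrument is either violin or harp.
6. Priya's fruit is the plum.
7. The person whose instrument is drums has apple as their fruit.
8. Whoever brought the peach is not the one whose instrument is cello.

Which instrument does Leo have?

With clues 1–3, cello, drums, and violin are impossible for Leo's instrument.
With clues 1–8, harp is impossible for Leo's instrument.
That leaves oboe.

oboe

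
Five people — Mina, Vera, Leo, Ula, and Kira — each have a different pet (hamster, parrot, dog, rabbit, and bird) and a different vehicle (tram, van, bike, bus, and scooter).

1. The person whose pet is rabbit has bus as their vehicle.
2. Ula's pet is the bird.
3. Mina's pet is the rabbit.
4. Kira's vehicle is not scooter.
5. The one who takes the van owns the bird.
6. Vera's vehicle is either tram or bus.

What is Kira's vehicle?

bike

With clues 1–3, bus is impossible for Kira's vehicle.
With clues 1–4, scooter is impossible for Kira's vehicle.
With clues 1–5, van is impossible for Kira's vehicle.
With clues 1–6, tram is impossible for Kira's vehicle.
That leaves bike.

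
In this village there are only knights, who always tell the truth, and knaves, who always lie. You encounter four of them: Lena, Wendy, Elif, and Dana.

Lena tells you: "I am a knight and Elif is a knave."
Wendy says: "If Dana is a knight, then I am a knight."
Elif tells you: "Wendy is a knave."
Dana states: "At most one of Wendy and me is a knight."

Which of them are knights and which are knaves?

Consider Lena. Suppose Lena is a knight.
Then no assignment of the remaining roles makes every statement match its speaker's type — contradiction.
So Lena is a knave.
Consider Wendy. Suppose Wendy is a knight.
Then whichever role Dana has, Dana's statement has the wrong truth value — contradiction.
So Wendy is a knave.
With that fixed, Elif's statement is true, so Elif is a knight.
With that fixed, Dana's statement is true, so Dana is a knight.

Lena: knave, Wendy: knave, Elif: knight, Dana: knight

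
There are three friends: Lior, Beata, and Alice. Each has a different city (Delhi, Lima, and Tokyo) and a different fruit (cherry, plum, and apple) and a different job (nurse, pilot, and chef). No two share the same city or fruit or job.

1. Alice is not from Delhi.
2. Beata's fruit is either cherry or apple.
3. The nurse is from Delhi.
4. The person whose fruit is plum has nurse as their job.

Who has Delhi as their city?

Lior

Clue 1 rules out Alice for the one with city Delhi.
With clues 1–4, Beata is impossible for the one with city Delhi.
That leaves Lior.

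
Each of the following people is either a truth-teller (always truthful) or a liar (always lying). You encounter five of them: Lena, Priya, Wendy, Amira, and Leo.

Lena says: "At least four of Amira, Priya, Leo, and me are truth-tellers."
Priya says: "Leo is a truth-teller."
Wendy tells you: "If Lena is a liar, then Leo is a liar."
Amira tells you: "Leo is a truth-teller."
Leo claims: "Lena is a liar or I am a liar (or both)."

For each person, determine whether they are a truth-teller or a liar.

Consider Lena. Suppose Lena is a truth-teller.
Then whichever role Leo has, Leo's statement has the wrong truth value — contradiction.
So Lena is a liar.
With that fixed, Leo's statement is true, so Leo is a truth-teller.
With that fixed, Priya's statement is true, so Priya is a truth-teller.
With that fixed, Wendy's statement is false, so Wendy is a liar.
With that fixed, Amira's statement is true, so Amira is a truth-teller.

Lena: liar, Priya: truth-teller, Wendy: liar, Amira: truth-teller, Leo: truth-teller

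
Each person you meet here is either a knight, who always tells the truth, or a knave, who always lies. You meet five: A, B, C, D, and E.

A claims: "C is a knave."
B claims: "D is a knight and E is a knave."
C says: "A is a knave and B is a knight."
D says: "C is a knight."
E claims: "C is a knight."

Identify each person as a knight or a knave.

A: knight, B: knave, C: knave, D: knave, E: knave

Consider A. Suppose A is a knave.
Then no assignment of the remaining roles makes every statement match its speaker's type — contradiction.
So A is a knight.
With that fixed, C's statement is false, so C is a knave.
With that fixed, D's statement is false, so D is a knave.
With that fixed, E's statement is false, so E is a knave.
With that fixed, B's statement is false, so B is a knave.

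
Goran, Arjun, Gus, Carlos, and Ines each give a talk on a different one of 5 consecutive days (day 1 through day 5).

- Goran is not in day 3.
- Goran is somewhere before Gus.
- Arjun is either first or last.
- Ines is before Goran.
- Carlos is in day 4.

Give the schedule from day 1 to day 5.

From clue 1: Goran is in {1,2,4,5}.
From clues 1–2: Goran is in {1,2,4}.
From clues 1–3: Arjun is in {1,5}.
From clues 1–4: Goran is in {2,4}.
From clues 1–5: Ines → day 1, Goran → day 2, Gus → day 3, Carlos → day 4, Arjun → day 5.

Ines, Goran, Gus, Carlos, Arjun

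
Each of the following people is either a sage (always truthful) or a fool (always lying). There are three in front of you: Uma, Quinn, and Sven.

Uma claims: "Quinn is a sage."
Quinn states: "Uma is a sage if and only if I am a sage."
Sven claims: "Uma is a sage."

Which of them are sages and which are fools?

Uma: sage, Quinn: sage, Sven: sage

Consider Uma. Suppose Uma is a fool.
Then whichever role Quinn has, Quinn's statement has the wrong truth value — contradiction.
So Uma is a sage.
With that fixed, Sven's statement is true, so Sven is a sage.
Consider Quinn. Suppose Quinn is a fool.
Then Uma's statement comes out false, contradicting Uma being a sage.
So Quinn is a sage.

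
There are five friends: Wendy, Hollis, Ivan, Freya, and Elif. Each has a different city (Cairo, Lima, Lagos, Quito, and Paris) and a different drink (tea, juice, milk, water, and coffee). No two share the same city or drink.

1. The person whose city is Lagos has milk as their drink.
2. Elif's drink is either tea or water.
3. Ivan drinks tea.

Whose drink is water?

With clues 1–3, Freya, Hollis, Ivan, and Wendy are impossible for the one with drink water.
That leaves Elif.

Elif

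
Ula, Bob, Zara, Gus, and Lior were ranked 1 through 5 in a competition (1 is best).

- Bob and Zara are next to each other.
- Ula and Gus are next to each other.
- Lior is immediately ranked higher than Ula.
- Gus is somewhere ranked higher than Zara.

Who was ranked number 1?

Lior

With clues 1–3, Gus and Ula are ruled out for rank 1.
With clues 1–4, Bob and Zara are ruled out for rank 1.
So rank 1 is Lior.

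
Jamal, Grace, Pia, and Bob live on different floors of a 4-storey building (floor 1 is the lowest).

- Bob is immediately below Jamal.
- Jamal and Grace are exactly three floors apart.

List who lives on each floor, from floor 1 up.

Grace, Pia, Bob, Jamal

From clue 1: Jamal is in {2,3,4}.
From clues 1–2: Grace → floor 1, Pia → floor 2, Bob → floor 3, Jamal → floor 4.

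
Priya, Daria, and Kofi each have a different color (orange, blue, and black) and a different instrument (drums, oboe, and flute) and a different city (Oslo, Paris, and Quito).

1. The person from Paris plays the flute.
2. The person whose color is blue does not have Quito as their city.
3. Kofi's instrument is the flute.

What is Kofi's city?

Paris

With clues 1–3, Oslo and Quito are impossible for Kofi's city.
That leaves Paris.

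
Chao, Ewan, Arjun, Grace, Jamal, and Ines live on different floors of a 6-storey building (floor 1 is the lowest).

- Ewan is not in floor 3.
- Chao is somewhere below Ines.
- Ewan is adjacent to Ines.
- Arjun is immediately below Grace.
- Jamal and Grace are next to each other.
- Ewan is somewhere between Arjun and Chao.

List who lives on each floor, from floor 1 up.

Chao, Ewan, Ines, Arjun, Grace, Jamal

From clue 1: Ewan is in {1,2,4,5,6}.
From clues 1–2: Chao is in {1,2,3,4,5}.
From clues 1–3: Chao is in {1,2,3,4}.
From clues 1–5: Chao is in {1,4}.
From clues 1–6: Chao → floor 1, Ewan → floor 2, Ines → floor 3, Arjun → floor 4, Grace → floor 5, Jamal → floor 6.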